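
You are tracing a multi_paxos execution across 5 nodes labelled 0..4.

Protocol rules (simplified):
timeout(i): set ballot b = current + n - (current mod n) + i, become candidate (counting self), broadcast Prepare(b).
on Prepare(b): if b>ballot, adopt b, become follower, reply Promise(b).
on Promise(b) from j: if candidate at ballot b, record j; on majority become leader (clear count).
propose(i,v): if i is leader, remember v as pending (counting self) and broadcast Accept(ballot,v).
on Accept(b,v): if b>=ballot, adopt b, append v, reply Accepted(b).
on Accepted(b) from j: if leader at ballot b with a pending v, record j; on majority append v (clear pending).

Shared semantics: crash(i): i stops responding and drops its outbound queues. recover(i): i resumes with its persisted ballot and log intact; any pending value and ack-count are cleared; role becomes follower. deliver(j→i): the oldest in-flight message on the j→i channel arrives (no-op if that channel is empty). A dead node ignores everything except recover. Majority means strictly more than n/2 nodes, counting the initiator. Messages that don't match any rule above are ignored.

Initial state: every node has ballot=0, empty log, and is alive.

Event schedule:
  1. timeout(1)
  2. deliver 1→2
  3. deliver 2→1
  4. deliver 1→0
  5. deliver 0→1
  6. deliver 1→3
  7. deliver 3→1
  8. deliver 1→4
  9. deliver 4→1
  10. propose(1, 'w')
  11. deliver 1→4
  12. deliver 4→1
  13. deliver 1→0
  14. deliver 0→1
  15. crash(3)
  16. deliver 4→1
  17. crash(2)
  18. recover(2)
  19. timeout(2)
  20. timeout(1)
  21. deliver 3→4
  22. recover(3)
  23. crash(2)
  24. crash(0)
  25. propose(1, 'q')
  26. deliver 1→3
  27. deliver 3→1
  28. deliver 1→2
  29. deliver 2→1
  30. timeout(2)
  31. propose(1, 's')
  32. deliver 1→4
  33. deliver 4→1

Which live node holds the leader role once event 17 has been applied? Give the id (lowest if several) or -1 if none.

1

[1] timeout(1) → N1(cand b6 [-])
[2] deliver 1→2 → N2(foll b6 [-])
[3] deliver 2→1 → ∅
[4] deliver 1→0 → N0(foll b6 [-])
[5] deliver 0→1 → N1(lead b6 [-])
[6] deliver 1→3 → N3(foll b6 [-])
[7] deliver 3→1 → ∅
[8] deliver 1→4 → N4(foll b6 [-])
[9] deliver 4→1 → ∅
[10] propose(1,'w') → ∅
[11] deliver 1→4 → N4(foll b6 [w])
[12] deliver 4→1 → ∅
[13] deliver 1→0 → N0(foll b6 [w])
[14] deliver 0→1 → N1(lead b6 [w])
[15] crash(3) → N3(✗foll b6 [-])
[16] deliver 4→1 → ∅
[17] crash(2) → N2(✗foll b6 [-])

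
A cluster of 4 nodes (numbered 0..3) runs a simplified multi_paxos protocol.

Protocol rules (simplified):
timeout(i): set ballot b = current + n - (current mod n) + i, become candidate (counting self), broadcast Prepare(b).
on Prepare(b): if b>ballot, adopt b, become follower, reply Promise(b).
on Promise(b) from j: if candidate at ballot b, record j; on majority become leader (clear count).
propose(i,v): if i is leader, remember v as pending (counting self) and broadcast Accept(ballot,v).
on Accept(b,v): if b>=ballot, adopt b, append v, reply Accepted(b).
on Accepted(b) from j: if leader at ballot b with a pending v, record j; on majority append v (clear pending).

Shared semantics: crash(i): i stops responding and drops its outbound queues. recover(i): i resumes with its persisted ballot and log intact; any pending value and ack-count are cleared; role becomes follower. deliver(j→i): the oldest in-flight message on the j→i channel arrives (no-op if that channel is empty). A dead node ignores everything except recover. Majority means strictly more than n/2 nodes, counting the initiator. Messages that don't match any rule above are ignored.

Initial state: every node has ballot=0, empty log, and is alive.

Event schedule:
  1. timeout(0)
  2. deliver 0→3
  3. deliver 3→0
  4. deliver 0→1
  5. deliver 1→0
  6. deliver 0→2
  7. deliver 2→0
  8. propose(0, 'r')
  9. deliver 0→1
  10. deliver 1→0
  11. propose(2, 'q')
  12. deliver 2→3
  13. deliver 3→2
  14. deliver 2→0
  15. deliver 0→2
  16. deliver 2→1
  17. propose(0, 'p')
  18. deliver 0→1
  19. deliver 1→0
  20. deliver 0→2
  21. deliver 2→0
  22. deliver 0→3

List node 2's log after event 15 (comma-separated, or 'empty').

r

e1 timeout(0): 0[cand,b=4,-]
e2 deliver 0→3: 3[foll,b=4,-]
e3 deliver 3→0: ·
e4 deliver 0→1: 1[foll,b=4,-]
e5 deliver 1→0: 0[lead,b=4,-]
e6 deliver 0→2: 2[foll,b=4,-]
e7 deliver 2→0: ·
e8 propose(0,'r'): ·
e9 deliver 0→1: 1[foll,b=4,r]
e10 deliver 1→0: ·
e11 propose(2,'q'): ·
e12 deliver 2→3: ·
e13 deliver 3→2: ·
e14 deliver 2→0: ·
e15 deliver 0→2: 2[foll,b=4,r]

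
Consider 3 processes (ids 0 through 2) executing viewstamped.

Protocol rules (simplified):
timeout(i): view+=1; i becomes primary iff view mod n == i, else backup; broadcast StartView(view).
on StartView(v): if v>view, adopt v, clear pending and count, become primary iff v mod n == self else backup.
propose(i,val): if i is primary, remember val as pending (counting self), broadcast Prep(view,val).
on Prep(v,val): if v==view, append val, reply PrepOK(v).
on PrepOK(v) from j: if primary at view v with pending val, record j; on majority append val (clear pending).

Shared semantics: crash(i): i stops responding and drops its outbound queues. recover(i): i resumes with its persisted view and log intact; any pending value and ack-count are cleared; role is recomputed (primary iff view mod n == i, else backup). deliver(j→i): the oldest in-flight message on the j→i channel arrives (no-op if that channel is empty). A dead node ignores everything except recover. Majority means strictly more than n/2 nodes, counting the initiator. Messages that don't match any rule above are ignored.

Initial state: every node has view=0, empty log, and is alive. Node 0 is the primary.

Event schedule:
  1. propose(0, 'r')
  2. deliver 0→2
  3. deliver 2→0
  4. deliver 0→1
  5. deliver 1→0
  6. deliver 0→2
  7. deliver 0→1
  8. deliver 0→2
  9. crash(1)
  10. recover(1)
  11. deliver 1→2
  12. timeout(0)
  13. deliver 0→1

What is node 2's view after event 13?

0

[1] propose(0,'r') → ∅
[2] deliver 0→2 → N2(back v0 [r])
[3] deliver 2→0 → N0(prim v0 [r])
[4] deliver 0→1 → N1(back v0 [r])
[5] deliver 1→0 → ∅
[6] deliver 0→2 → ∅
[7] deliver 0→1 → ∅
[8] deliver 0→2 → ∅
[9] crash(1) → N1(✗back v0 [r])
[10] recover(1) → N1(back v0 [r])
[11] deliver 1→2 → ∅
[12] timeout(0) → N0(back v1 [r])
[13] deliver 0→1 → N1(prim v1 [r])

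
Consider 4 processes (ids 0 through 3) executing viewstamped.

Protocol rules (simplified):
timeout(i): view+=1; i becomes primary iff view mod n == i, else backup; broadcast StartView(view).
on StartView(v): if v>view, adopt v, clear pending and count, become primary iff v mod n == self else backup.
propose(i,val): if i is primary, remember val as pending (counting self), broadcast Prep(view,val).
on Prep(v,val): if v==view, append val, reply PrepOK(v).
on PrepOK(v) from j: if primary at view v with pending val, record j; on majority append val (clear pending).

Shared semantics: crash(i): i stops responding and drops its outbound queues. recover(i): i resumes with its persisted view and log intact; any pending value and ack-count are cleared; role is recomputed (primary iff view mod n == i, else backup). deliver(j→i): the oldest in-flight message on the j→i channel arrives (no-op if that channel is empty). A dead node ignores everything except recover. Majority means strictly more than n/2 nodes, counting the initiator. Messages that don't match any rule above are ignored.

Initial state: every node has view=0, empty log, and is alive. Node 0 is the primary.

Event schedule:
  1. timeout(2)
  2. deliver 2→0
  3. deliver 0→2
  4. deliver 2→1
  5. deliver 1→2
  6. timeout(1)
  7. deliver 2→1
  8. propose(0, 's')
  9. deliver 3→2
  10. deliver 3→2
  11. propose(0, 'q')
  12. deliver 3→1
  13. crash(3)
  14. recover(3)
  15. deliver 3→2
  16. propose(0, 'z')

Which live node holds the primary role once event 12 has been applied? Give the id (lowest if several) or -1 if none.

-1

after 1 — timeout(2): n2:back/v1/[-]
after 2 — deliver 2→0: n0:back/v1/[-]
after 3 — deliver 0→2: ·
after 4 — deliver 2→1: n1:prim/v1/[-]
after 5 — deliver 1→2: ·
after 6 — timeout(1): n1:back/v2/[-]
after 7 — deliver 2→1: ·
after 8 — propose(0,'s'): ·
after 9 — deliver 3→2: ·
after 10 — deliver 3→2: ·
after 11 — propose(0,'q'): ·
after 12 — deliver 3→1: ·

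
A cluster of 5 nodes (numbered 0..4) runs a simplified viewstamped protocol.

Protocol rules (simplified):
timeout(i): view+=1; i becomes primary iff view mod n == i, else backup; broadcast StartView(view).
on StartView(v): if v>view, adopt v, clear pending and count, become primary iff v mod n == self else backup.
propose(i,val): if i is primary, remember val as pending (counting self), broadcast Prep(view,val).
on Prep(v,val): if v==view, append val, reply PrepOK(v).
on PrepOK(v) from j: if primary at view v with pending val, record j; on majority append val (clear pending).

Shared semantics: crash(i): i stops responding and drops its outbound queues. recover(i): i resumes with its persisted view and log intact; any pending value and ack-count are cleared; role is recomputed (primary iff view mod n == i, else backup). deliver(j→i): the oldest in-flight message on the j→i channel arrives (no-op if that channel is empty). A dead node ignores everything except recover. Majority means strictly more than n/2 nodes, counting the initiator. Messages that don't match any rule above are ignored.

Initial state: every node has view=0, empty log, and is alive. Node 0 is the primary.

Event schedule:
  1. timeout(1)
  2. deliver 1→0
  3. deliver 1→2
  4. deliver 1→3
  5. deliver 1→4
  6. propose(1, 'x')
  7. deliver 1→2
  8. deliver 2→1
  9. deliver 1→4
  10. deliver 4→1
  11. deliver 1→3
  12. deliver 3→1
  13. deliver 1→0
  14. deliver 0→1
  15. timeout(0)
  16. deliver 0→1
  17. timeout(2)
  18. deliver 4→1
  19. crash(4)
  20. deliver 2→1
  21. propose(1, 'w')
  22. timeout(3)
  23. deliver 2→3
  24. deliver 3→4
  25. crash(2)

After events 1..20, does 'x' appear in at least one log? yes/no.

step 1 timeout(1): 1={prim,v=1,log=-}
step 2 deliver 1→0: 0={back,v=1,log=-}
step 3 deliver 1→2: 2={back,v=1,log=-}
step 4 deliver 1→3: 3={back,v=1,log=-}
step 5 deliver 1→4: 4={back,v=1,log=-}
step 6 propose(1,'x'): —
step 7 deliver 1→2: 2={back,v=1,log=x}
step 8 deliver 2→1: —
step 9 deliver 1→4: 4={back,v=1,log=x}
step 10 deliver 4→1: 1={prim,v=1,log=x}
step 11 deliver 1→3: 3={back,v=1,log=x}
step 12 deliver 3→1: —
step 13 deliver 1→0: 0={back,v=1,log=x}
step 14 deliver 0→1: —
step 15 timeout(0): 0={back,v=2,log=x}
step 16 deliver 0→1: 1={back,v=2,log=x}
step 17 timeout(2): 2={prim,v=2,log=x}
step 18 deliver 4→1: —
step 19 crash(4): 4={✗back,v=1,log=x}
step 20 deliver 2→1: —

yes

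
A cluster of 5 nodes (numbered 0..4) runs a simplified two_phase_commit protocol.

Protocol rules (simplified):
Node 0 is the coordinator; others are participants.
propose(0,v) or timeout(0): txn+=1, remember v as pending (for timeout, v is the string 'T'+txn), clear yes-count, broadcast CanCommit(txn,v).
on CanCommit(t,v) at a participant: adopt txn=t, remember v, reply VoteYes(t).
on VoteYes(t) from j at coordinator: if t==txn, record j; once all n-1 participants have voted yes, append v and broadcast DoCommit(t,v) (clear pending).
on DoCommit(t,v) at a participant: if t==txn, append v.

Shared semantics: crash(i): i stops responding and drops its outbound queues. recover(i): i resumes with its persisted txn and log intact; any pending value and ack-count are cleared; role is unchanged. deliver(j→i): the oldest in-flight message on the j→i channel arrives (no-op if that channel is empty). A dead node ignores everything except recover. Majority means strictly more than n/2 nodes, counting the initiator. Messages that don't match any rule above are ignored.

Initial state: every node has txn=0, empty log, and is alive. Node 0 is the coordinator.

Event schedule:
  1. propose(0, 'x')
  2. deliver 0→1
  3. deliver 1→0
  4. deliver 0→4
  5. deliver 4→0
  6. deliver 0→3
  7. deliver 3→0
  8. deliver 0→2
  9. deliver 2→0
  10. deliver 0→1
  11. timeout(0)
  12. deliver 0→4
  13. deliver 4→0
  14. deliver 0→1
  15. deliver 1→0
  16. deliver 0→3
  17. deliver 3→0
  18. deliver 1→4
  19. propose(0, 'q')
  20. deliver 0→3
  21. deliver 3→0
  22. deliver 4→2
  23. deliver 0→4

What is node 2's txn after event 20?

1

[1] propose(0,'x') → N0(coor t1 [-])
[2] deliver 0→1 → N1(part t1 [-])
[3] deliver 1→0 → ∅
[4] deliver 0→4 → N4(part t1 [-])
[5] deliver 4→0 → ∅
[6] deliver 0→3 → N3(part t1 [-])
[7] deliver 3→0 → ∅
[8] deliver 0→2 → N2(part t1 [-])
[9] deliver 2→0 → N0(coor t1 [x])
[10] deliver 0→1 → N1(part t1 [x])
[11] timeout(0) → N0(coor t2 [x])
[12] deliver 0→4 → N4(part t1 [x])
[13] deliver 4→0 → ∅
[14] deliver 0→1 → N1(part t2 [x])
[15] deliver 1→0 → ∅
[16] deliver 0→3 → N3(part t1 [x])
[17] deliver 3→0 → ∅
[18] deliver 1→4 → ∅
[19] propose(0,'q') → N0(coor t3 [x])
[20] deliver 0→3 → N3(part t2 [x])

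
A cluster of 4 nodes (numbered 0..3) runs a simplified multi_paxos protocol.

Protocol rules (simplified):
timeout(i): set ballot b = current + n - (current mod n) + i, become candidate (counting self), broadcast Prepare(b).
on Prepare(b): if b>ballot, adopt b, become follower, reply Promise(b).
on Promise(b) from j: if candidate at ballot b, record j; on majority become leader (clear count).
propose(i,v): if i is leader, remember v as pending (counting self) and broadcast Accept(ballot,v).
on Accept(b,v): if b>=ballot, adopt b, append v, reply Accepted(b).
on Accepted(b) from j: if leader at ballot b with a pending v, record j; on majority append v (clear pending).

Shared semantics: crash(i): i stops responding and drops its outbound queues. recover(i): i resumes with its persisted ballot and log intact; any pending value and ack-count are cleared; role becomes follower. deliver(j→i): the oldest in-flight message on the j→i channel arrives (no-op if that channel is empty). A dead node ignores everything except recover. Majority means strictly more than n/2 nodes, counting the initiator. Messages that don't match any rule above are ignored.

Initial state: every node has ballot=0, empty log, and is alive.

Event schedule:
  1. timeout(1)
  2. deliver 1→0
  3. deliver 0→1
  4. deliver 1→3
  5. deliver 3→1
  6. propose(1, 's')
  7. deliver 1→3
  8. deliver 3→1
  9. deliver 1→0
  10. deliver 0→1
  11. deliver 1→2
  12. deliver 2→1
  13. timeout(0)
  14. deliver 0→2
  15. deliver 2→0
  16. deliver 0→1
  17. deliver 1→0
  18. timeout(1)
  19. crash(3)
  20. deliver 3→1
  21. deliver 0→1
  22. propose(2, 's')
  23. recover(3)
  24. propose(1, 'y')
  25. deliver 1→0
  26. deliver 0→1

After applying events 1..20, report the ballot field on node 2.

8

[1] timeout(1) → N1(cand b5 [-])
[2] deliver 1→0 → N0(foll b5 [-])
[3] deliver 0→1 → ∅
[4] deliver 1→3 → N3(foll b5 [-])
[5] deliver 3→1 → N1(lead b5 [-])
[6] propose(1,'s') → ∅
[7] deliver 1→3 → N3(foll b5 [s])
[8] deliver 3→1 → ∅
[9] deliver 1→0 → N0(foll b5 [s])
[10] deliver 0→1 → N1(lead b5 [s])
[11] deliver 1→2 → N2(foll b5 [-])
[12] deliver 2→1 → ∅
[13] timeout(0) → N0(cand b8 [s])
[14] deliver 0→2 → N2(foll b8 [-])
[15] deliver 2→0 → ∅
[16] deliver 0→1 → N1(foll b8 [s])
[17] deliver 1→0 → N0(lead b8 [s])
[18] timeout(1) → N1(cand b13 [s])
[19] crash(3) → N3(✗foll b5 [s])
[20] deliver 3→1 → ∅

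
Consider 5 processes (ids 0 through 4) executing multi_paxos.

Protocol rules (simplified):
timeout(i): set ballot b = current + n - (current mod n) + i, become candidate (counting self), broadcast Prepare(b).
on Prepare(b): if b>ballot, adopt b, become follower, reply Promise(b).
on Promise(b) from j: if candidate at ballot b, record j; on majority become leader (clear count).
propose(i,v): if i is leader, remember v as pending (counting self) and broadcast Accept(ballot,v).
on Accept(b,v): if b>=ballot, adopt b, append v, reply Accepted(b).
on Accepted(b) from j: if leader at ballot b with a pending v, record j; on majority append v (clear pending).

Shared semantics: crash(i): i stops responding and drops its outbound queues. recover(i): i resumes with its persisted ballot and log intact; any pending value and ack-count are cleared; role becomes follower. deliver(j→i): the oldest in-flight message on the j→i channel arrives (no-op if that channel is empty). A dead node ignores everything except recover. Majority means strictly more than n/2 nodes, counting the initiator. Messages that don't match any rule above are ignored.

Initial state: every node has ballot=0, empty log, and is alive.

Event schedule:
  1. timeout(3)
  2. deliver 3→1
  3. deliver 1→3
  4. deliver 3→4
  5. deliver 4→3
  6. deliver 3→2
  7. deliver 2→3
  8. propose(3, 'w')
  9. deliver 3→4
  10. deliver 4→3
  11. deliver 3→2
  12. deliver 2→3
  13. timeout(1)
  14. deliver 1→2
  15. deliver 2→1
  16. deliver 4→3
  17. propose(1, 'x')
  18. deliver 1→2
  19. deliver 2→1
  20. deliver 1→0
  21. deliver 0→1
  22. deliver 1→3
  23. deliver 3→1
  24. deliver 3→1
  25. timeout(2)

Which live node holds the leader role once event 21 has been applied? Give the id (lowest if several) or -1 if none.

step 1 timeout(3): 3={cand,b=8,log=-}
step 2 deliver 3→1: 1={foll,b=8,log=-}
step 3 deliver 1→3: —
step 4 deliver 3→4: 4={foll,b=8,log=-}
step 5 deliver 4→3: 3={lead,b=8,log=-}
step 6 deliver 3→2: 2={foll,b=8,log=-}
step 7 deliver 2→3: —
step 8 propose(3,'w'): —
step 9 deliver 3→4: 4={foll,b=8,log=w}
step 10 deliver 4→3: —
step 11 deliver 3→2: 2={foll,b=8,log=w}
step 12 deliver 2→3: 3={lead,b=8,log=w}
step 13 timeout(1): 1={cand,b=11,log=-}
step 14 deliver 1→2: 2={foll,b=11,log=w}
step 15 deliver 2→1: —
step 16 deliver 4→3: —
step 17 propose(1,'x'): —
step 18 deliver 1→2: —
step 19 deliver 2→1: —
step 20 deliver 1→0: 0={foll,b=11,log=-}
step 21 deliver 0→1: 1={lead,b=11,log=-}

1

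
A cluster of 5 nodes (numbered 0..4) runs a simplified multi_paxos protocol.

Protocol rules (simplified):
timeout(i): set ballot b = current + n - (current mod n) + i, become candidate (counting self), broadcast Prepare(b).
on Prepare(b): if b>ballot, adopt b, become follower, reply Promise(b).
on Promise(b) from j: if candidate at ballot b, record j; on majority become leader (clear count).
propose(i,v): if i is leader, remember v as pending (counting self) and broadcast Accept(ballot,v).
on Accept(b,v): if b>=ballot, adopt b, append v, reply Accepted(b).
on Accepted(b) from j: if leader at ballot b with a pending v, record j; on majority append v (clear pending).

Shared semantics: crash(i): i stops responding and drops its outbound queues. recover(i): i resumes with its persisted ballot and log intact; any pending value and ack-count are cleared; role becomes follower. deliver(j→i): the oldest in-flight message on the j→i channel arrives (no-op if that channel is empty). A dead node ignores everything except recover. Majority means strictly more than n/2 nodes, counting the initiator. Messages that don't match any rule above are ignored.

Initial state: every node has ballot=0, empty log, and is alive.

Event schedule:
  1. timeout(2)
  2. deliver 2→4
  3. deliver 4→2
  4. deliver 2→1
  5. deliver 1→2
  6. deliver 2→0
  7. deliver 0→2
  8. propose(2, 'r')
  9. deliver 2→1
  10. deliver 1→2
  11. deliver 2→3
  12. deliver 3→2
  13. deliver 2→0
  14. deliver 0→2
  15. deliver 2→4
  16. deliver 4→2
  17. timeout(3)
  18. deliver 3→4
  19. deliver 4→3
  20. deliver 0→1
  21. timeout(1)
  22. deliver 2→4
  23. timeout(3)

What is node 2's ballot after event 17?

7

after 1 — timeout(2): n2:cand/b7/[-]
after 2 — deliver 2→4: n4:foll/b7/[-]
after 3 — deliver 4→2: ·
after 4 — deliver 2→1: n1:foll/b7/[-]
after 5 — deliver 1→2: n2:lead/b7/[-]
after 6 — deliver 2→0: n0:foll/b7/[-]
after 7 — deliver 0→2: ·
after 8 — propose(2,'r'): ·
after 9 — deliver 2→1: n1:foll/b7/[r]
after 10 — deliver 1→2: ·
after 11 — deliver 2→3: n3:foll/b7/[-]
after 12 — deliver 3→2: ·
after 13 — deliver 2→0: n0:foll/b7/[r]
after 14 — deliver 0→2: n2:lead/b7/[r]
after 15 — deliver 2→4: n4:foll/b7/[r]
after 16 — deliver 4→2: ·
after 17 — timeout(3): n3:cand/b13/[-]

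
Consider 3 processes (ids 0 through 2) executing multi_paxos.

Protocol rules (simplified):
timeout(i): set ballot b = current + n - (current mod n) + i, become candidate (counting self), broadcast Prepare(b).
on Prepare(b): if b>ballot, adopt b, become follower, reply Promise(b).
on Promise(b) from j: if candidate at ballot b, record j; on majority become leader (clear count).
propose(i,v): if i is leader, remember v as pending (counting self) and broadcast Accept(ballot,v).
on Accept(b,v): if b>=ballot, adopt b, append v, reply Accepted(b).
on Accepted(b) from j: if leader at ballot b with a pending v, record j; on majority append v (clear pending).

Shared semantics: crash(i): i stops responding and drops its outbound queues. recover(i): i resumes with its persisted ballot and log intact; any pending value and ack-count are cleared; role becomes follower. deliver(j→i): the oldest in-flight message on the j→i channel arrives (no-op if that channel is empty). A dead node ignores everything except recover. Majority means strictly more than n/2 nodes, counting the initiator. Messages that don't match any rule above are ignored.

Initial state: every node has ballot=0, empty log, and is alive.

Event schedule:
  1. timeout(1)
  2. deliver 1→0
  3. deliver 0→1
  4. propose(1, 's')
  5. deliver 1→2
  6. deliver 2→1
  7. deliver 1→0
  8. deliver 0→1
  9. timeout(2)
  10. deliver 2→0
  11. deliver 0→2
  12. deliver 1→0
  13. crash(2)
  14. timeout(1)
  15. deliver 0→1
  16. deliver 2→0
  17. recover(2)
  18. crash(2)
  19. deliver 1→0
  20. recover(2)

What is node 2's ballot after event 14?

8

[1] timeout(1) → N1(cand b4 [-])
[2] deliver 1→0 → N0(foll b4 [-])
[3] deliver 0→1 → N1(lead b4 [-])
[4] propose(1,'s') → ∅
[5] deliver 1→2 → N2(foll b4 [-])
[6] deliver 2→1 → ∅
[7] deliver 1→0 → N0(foll b4 [s])
[8] deliver 0→1 → N1(lead b4 [s])
[9] timeout(2) → N2(cand b8 [-])
[10] deliver 2→0 → N0(foll b8 [s])
[11] deliver 0→2 → N2(lead b8 [-])
[12] deliver 1→0 → ∅
[13] crash(2) → N2(✗lead b8 [-])
[14] timeout(1) → N1(cand b7 [s])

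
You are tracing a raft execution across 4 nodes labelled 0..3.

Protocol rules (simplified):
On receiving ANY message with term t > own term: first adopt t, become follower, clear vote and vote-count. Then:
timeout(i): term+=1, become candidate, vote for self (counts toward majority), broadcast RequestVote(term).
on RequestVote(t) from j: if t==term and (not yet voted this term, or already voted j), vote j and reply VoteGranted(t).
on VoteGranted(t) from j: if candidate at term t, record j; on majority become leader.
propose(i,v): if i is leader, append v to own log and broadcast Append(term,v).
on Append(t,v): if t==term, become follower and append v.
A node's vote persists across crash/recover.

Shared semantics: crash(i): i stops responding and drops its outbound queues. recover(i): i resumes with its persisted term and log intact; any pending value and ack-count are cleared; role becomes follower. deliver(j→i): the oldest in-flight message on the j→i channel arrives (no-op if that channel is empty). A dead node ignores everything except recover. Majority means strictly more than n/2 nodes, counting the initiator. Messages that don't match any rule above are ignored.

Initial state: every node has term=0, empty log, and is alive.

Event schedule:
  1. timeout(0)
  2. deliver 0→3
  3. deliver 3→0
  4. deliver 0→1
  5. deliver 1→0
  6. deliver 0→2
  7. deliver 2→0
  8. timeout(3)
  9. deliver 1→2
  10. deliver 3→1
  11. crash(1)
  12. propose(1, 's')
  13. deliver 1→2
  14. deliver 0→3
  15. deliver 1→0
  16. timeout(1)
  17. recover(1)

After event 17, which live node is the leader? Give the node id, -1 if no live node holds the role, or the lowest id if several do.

after 1 — timeout(0): n0:cand/t1/[-]
after 2 — deliver 0→3: n3:foll/t1/[-]
after 3 — deliver 3→0: ·
after 4 — deliver 0→1: n1:foll/t1/[-]
after 5 — deliver 1→0: n0:lead/t1/[-]
after 6 — deliver 0→2: n2:foll/t1/[-]
after 7 — deliver 2→0: ·
after 8 — timeout(3): n3:cand/t2/[-]
after 9 — deliver 1→2: ·
after 10 — deliver 3→1: n1:foll/t2/[-]
after 11 — crash(1): n1:✗foll/t2/[-]
after 12 — propose(1,'s'): ·
after 13 — deliver 1→2: ·
after 14 — deliver 0→3: ·
after 15 — deliver 1→0: ·
after 16 — timeout(1): ·
after 17 — recover(1): n1:foll/t2/[-]

0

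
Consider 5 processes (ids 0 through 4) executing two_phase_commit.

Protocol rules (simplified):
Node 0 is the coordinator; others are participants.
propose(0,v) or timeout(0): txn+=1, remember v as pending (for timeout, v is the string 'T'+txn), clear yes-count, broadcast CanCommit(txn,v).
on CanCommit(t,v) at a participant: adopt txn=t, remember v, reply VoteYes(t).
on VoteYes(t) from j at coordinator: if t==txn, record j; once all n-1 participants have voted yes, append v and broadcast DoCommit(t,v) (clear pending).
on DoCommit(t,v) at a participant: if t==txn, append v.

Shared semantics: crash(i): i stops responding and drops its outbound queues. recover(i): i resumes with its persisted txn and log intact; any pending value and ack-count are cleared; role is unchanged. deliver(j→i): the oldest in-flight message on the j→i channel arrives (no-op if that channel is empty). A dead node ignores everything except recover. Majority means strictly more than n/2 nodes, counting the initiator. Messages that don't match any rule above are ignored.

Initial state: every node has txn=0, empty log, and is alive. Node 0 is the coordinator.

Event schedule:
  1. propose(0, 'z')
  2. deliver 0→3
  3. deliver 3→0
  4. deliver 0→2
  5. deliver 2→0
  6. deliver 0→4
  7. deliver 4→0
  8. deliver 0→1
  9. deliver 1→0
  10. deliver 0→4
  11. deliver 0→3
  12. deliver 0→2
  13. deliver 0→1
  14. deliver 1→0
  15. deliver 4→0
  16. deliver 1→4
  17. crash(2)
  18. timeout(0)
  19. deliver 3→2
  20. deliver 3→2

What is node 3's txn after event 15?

1. propose(0,'z'):  <0:coor t1 ->
2. deliver 0→3:  <3:part t1 ->
3. deliver 3→0:  nop
4. deliver 0→2:  <2:part t1 ->
5. deliver 2→0:  nop
6. deliver 0→4:  <4:part t1 ->
7. deliver 4→0:  nop
8. deliver 0→1:  <1:part t1 ->
9. deliver 1→0:  <0:coor t1 z>
10. deliver 0→4:  <4:part t1 z>
11. deliver 0→3:  <3:part t1 z>
12. deliver 0→2:  <2:part t1 z>
13. deliver 0→1:  <1:part t1 z>
14. deliver 1→0:  nop
15. deliver 4→0:  nop

1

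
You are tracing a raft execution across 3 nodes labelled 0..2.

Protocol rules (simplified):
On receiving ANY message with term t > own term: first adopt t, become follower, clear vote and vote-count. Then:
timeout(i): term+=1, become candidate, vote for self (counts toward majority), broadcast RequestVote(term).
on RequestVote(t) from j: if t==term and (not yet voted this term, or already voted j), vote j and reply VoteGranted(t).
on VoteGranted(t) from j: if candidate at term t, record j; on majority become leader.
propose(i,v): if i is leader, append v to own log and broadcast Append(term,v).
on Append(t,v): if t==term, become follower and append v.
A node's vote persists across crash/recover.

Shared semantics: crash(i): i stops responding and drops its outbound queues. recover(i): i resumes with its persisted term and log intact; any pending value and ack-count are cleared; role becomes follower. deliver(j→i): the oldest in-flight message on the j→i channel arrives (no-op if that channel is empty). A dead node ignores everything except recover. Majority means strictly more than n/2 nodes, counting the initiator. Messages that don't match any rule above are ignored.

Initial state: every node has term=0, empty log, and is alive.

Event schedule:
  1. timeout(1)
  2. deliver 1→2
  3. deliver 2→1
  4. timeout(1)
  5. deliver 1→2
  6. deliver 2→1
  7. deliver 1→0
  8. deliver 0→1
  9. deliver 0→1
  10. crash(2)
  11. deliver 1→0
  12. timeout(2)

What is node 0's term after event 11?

2

1. timeout(1):  <1:cand t1 ->
2. deliver 1→2:  <2:foll t1 ->
3. deliver 2→1:  <1:lead t1 ->
4. timeout(1):  <1:cand t2 ->
5. deliver 1→2:  <2:foll t2 ->
6. deliver 2→1:  <1:lead t2 ->
7. deliver 1→0:  <0:foll t1 ->
8. deliver 0→1:  nop
9. deliver 0→1:  nop
10. crash(2):  <2:✗foll t2 ->
11. deliver 1→0:  <0:foll t2 ->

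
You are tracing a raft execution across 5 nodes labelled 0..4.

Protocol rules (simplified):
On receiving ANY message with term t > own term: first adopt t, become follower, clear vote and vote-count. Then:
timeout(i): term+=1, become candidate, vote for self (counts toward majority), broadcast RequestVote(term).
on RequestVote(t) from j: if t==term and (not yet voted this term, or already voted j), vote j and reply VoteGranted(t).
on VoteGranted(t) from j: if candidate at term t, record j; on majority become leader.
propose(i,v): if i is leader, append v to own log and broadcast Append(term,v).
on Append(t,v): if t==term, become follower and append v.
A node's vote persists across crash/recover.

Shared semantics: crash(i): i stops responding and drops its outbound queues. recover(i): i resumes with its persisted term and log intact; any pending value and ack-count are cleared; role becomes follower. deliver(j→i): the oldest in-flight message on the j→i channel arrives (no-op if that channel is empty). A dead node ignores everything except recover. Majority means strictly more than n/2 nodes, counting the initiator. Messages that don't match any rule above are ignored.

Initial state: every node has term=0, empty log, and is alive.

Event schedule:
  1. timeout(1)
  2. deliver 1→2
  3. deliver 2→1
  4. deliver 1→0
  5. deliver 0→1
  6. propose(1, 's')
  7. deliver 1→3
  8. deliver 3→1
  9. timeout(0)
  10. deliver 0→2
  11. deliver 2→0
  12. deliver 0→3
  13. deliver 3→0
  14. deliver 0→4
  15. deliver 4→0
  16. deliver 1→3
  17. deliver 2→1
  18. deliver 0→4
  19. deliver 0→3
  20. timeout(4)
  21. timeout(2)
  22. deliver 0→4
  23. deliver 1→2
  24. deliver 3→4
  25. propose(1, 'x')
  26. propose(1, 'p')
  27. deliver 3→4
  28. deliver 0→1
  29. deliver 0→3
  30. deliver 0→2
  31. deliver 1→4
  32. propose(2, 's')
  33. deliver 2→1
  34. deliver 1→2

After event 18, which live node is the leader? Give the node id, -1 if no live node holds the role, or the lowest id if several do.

0

after 1 — timeout(1): n1:cand/t1/[-]
after 2 — deliver 1→2: n2:foll/t1/[-]
after 3 — deliver 2→1: ·
after 4 — deliver 1→0: n0:foll/t1/[-]
after 5 — deliver 0→1: n1:lead/t1/[-]
after 6 — propose(1,'s'): n1:lead/t1/[s]
after 7 — deliver 1→3: n3:foll/t1/[-]
after 8 — deliver 3→1: ·
after 9 — timeout(0): n0:cand/t2/[-]
after 10 — deliver 0→2: n2:foll/t2/[-]
after 11 — deliver 2→0: ·
after 12 — deliver 0→3: n3:foll/t2/[-]
after 13 — deliver 3→0: n0:lead/t2/[-]
after 14 — deliver 0→4: n4:foll/t2/[-]
after 15 — deliver 4→0: ·
after 16 — deliver 1→3: ·
after 17 — deliver 2→1: ·
after 18 — deliver 0→4: ·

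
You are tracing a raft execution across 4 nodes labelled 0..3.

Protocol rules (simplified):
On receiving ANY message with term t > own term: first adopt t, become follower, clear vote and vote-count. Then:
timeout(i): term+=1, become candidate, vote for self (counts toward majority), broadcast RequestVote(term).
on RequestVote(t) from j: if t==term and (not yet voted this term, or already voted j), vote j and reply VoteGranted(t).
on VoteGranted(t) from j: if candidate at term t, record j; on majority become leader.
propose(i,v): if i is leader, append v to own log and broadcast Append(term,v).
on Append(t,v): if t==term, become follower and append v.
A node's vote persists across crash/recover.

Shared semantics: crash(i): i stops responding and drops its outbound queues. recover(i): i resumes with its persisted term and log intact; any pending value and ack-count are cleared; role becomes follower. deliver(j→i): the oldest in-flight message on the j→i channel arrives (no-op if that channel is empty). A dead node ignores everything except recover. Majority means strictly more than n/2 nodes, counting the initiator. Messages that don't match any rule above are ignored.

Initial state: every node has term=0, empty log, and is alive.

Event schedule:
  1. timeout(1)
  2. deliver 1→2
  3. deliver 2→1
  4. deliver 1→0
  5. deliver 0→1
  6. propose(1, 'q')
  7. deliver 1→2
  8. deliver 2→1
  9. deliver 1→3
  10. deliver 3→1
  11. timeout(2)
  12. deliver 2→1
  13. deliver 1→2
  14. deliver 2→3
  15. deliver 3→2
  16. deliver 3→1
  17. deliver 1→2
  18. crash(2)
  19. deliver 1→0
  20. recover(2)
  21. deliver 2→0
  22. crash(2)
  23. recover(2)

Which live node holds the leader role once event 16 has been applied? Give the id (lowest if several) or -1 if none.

1. timeout(1):  <1:cand t1 ->
2. deliver 1→2:  <2:foll t1 ->
3. deliver 2→1:  nop
4. deliver 1→0:  <0:foll t1 ->
5. deliver 0→1:  <1:lead t1 ->
6. propose(1,'q'):  <1:lead t1 q>
7. deliver 1→2:  <2:foll t1 q>
8. deliver 2→1:  nop
9. deliver 1→3:  <3:foll t1 ->
10. deliver 3→1:  nop
11. timeout(2):  <2:cand t2 q>
12. deliver 2→1:  <1:foll t2 q>
13. deliver 1→2:  nop
14. deliver 2→3:  <3:foll t2 ->
15. deliver 3→2:  <2:lead t2 q>
16. deliver 3→1:  nop

2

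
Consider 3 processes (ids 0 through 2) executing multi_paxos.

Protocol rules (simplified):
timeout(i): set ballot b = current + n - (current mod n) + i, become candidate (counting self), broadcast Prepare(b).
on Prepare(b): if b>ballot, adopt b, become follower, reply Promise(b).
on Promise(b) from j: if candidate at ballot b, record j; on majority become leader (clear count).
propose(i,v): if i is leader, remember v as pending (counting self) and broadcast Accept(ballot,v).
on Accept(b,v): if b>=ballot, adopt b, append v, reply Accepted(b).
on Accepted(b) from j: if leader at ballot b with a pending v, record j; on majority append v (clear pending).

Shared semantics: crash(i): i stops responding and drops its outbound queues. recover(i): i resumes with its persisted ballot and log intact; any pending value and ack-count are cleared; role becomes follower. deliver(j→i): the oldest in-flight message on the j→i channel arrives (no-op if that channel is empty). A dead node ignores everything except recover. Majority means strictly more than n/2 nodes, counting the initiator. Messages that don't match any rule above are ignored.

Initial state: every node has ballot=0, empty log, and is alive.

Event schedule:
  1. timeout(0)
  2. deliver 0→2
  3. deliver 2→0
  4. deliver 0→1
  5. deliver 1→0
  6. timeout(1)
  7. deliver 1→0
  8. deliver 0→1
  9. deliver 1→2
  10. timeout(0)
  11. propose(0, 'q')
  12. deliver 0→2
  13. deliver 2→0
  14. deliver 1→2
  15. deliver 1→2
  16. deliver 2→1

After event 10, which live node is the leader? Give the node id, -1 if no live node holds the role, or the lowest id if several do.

1

1. timeout(0):  <0:cand b3 ->
2. deliver 0→2:  <2:foll b3 ->
3. deliver 2→0:  <0:lead b3 ->
4. deliver 0→1:  <1:foll b3 ->
5. deliver 1→0:  nop
6. timeout(1):  <1:cand b7 ->
7. deliver 1→0:  <0:foll b7 ->
8. deliver 0→1:  <1:lead b7 ->
9. deliver 1→2:  <2:foll b7 ->
10. timeout(0):  <0:cand b9 ->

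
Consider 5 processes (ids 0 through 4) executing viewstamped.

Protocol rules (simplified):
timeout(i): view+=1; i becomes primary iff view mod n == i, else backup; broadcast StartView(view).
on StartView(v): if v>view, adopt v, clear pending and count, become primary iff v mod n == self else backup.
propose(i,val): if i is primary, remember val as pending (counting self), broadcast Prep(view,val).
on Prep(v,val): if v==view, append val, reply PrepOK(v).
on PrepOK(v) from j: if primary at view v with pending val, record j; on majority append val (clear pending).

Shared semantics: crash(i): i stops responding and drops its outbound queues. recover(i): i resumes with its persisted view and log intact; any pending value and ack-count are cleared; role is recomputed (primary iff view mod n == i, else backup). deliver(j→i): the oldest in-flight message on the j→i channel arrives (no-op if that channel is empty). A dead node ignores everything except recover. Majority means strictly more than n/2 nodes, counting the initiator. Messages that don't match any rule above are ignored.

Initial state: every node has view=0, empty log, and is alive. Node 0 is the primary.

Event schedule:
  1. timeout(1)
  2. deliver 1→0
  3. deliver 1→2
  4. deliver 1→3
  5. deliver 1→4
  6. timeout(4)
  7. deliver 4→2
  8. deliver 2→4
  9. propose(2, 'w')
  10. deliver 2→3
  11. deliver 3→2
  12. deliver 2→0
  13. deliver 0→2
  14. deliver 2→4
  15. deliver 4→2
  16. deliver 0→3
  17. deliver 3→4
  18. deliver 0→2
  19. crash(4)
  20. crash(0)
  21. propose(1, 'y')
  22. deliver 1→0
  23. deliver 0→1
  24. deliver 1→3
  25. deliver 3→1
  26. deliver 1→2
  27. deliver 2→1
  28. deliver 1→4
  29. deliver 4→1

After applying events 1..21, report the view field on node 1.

step 1 timeout(1): 1={prim,v=1,log=-}
step 2 deliver 1→0: 0={back,v=1,log=-}
step 3 deliver 1→2: 2={back,v=1,log=-}
step 4 deliver 1→3: 3={back,v=1,log=-}
step 5 deliver 1→4: 4={back,v=1,log=-}
step 6 timeout(4): 4={back,v=2,log=-}
step 7 deliver 4→2: 2={prim,v=2,log=-}
step 8 deliver 2→4: —
step 9 propose(2,'w'): —
step 10 deliver 2→3: —
step 11 deliver 3→2: —
step 12 deliver 2→0: —
step 13 deliver 0→2: —
step 14 deliver 2→4: 4={back,v=2,log=w}
step 15 deliver 4→2: —
step 16 deliver 0→3: —
step 17 deliver 3→4: —
step 18 deliver 0→2: —
step 19 crash(4): 4={✗back,v=2,log=w}
step 20 crash(0): 0={✗back,v=1,log=-}
step 21 propose(1,'y'): —

1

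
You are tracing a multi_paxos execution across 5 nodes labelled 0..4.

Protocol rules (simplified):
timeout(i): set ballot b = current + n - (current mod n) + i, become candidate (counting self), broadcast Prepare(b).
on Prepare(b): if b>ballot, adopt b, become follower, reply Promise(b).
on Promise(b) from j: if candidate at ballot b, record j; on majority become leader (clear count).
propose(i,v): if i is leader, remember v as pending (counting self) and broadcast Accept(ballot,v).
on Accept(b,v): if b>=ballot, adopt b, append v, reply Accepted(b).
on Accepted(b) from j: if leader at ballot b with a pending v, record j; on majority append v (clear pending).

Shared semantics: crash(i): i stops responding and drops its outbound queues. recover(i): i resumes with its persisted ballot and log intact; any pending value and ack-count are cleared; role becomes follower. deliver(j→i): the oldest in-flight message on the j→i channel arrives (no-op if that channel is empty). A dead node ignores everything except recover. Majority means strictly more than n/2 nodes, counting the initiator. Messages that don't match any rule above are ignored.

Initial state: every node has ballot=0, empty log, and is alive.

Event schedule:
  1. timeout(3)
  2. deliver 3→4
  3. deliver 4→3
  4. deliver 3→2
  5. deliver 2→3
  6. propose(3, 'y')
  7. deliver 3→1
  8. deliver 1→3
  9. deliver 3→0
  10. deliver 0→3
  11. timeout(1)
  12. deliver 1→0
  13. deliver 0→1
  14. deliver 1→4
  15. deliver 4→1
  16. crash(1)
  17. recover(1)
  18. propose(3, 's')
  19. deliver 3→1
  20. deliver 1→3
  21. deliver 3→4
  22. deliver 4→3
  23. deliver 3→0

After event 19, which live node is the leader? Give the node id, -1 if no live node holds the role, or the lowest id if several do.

1. timeout(3):  <3:cand b8 ->
2. deliver 3→4:  <4:foll b8 ->
3. deliver 4→3:  nop
4. deliver 3→2:  <2:foll b8 ->
5. deliver 2→3:  <3:lead b8 ->
6. propose(3,'y'):  nop
7. deliver 3→1:  <1:foll b8 ->
8. deliver 1→3:  nop
9. deliver 3→0:  <0:foll b8 ->
10. deliver 0→3:  nop
11. timeout(1):  <1:cand b11 ->
12. deliver 1→0:  <0:foll b11 ->
13. deliver 0→1:  nop
14. deliver 1→4:  <4:foll b11 ->
15. deliver 4→1:  <1:lead b11 ->
16. crash(1):  <1:✗lead b11 ->
17. recover(1):  <1:foll b11 ->
18. propose(3,'s'):  nop
19. deliver 3→1:  nop

3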